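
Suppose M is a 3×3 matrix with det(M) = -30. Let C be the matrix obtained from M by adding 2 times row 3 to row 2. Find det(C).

Adding a multiple of one row to another leaves the determinant unchanged.
det(C) = (1)·(-30) = -30

-30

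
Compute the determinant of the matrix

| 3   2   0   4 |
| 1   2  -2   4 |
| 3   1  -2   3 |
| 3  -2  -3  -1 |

Expand along row 1 (it has 1 zero):
  + (3) · M_11   where M_11 = det([2 -2 4; 1 -2 3; -2 -3 -1]) = 4
  − (2) · M_12   where M_12 = det([1 -2 4; 3 -2 3; 3 -3 -1]) = -25
  − (4) · M_14   where M_14 = det([1 2 -2; 3 1 -2; 3 -2 -3]) = 17
det = (+1)·(3)·(4) + (-1)·(2)·(-25) + (-1)·(4)·(17) = -6

-6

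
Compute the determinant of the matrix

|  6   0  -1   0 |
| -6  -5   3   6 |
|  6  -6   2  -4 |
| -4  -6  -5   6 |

2732

Expand along row 1 (it has 2 zeros):
  + (6) · M_11   where M_11 = det([-5 3 6; -6 2 -4; -6 -5 6]) = 472
  + (-1) · M_13   where M_13 = det([-6 -5 6; 6 -6 -4; -4 -6 6]) = 100
det = (+1)·(6)·(472) + (+1)·(-1)·(100) = 2732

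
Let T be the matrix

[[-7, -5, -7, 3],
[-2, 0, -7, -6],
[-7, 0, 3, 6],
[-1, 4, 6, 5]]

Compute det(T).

|T| = -1135

Expand along column 2 (it has 2 zeros):
  − (-5) · M_12   where M_12 = det([-2 -7 -6; -7 3 6; -1 6 5]) = 73
  + (4) · M_42   where M_42 = det([-7 -7 3; -2 -7 -6; -7 3 6]) = -375
det = (-1)·(-5)·(73) + (+1)·(4)·(-375) = -1135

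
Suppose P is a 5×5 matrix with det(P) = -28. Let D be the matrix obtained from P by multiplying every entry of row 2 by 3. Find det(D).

Scaling one row by 3 multiplies the determinant by 3.
det(D) = (3)·(-28) = -84

det(D) = -84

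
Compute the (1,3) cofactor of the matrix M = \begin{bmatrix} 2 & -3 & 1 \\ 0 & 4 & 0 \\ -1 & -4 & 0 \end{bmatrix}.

4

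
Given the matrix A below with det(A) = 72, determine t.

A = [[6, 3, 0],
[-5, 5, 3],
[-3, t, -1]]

Expanding along the row containing t, det(A) is linear in t: det(A) = (-18)·t + (-72).
Set (-18)·t + (-72) = 72  ⇒  (-18)·t = 144  ⇒  t = -8.

t = -8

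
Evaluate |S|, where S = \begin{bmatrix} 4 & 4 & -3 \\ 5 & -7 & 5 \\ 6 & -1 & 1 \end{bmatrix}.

Expand along row 1:
  + 4 · |-7 5; -1 1| = 4·(-7 − (-5)) = -8
  − 4 · |5 5; 6 1| = −4·(5 − 30) = 100
  + (-3) · |5 -7; 6 -1| = (-3)·(-5 − (-42)) = -111
Sum: (-8) + (100) + (-111) = -19

-19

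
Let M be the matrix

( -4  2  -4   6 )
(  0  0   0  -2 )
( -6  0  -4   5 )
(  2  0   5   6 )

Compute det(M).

det(M) = -88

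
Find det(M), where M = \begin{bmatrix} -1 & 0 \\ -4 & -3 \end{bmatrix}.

3

det(M) = (-1)·(-3) − 0·(-4) = 3 − 0 = 3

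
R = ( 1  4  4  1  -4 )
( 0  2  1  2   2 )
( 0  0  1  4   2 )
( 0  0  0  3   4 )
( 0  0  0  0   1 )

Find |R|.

R is upper triangular, so det(R) is the product of the diagonal entries:
det = (1) · (2) · (1) · (3) · (1) = 6

|R| = 6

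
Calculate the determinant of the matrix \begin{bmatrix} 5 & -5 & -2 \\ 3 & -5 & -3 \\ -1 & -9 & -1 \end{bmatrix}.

-76

Expand along column 1:
  + 5 · |-5 -3; -9 -1| = 5·(5 − 27) = -110
  − 3 · |-5 -2; -9 -1| = −3·(5 − 18) = 39
  + (-1) · |-5 -2; -5 -3| = (-1)·(15 − 10) = -5
Sum: (-110) + (39) + (-5) = -76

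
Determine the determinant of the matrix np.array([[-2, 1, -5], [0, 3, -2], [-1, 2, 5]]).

The determinant is -51.

Expand along column 1:
  + (-2) · |3 -2; 2 5| = (-2)·(15 − (-4)) = -38
  + (-1) · |1 -5; 3 -2| = (-1)·(-2 − (-15)) = -13
Sum: (-38) + (-13) = -51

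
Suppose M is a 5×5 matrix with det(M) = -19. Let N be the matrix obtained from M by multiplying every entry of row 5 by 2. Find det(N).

det(N) = -38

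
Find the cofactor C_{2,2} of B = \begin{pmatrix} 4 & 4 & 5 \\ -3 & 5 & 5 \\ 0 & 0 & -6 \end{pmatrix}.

Delete row 2 and column 2; the remaining 2×2 submatrix is [4 5; 0 -6].
Its determinant is 4·(-6) − 5·0 = -24.
The cofactor carries sign (−1)^(2+2) = +1, so C_{2,2} = +(-24) = -24.

-24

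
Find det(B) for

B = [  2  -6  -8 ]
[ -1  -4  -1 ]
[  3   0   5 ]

|B| = -148

Expand along column 2:
  − (-6) · |-1 -1; 3 5| = −(-6)·(-5 − (-3)) = -12
  + (-4) · |2 -8; 3 5| = (-4)·(10 − (-24)) = -136
Sum: (-12) + (-136) = -148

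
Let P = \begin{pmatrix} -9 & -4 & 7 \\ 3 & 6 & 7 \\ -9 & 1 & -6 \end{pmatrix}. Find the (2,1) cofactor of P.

-17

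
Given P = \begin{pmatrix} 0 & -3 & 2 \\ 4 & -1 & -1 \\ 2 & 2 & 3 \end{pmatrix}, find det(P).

The determinant is 62.

Expand along column 1:
  − 4 · |-3 2; 2 3| = −4·(-9 − 4) = 52
  + 2 · |-3 2; -1 -1| = 2·(3 − (-2)) = 10
Sum: (52) + (10) = 62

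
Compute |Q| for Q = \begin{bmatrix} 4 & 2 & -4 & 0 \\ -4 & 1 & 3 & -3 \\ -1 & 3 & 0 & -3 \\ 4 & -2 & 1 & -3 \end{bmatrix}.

Expand along row 1 (it has 1 zero):
  + (4) · M_11   where M_11 = det([1 3 -3; 3 0 -3; -2 1 -3]) = 39
  − (2) · M_12   where M_12 = det([-4 3 -3; -1 0 -3; 4 1 -3]) = -54
  + (-4) · M_13   where M_13 = det([-4 1 -3; -1 3 -3; 4 -2 -3]) = 75
det = (+1)·(4)·(39) + (-1)·(2)·(-54) + (+1)·(-4)·(75) = -36

-36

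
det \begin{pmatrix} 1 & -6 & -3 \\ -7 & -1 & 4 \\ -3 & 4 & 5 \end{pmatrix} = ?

-66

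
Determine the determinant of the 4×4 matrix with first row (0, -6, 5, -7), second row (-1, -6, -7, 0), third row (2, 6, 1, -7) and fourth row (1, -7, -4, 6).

2286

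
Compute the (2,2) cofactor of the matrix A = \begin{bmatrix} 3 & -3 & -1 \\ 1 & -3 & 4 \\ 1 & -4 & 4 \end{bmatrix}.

Delete row 2 and column 2; the remaining 2×2 submatrix is [3 -1; 1 4].
Its determinant is 3·4 − (-1)·1 = 13.
The cofactor carries sign (−1)^(2+2) = +1, so C_{2,2} = +(13) = 13.

The cofactor is 13.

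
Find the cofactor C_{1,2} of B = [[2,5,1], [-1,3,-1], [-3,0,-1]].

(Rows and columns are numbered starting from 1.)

2

Delete row 1 and column 2; the remaining 2×2 submatrix is [-1 -1; -3 -1].
Its determinant is (-1)·(-1) − (-1)·(-3) = -2.
The cofactor carries sign (−1)^(1+2) = −1, so C_{1,2} = −(-2) = 2.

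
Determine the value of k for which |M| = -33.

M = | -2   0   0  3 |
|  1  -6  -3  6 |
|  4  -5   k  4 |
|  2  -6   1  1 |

Expanding along the row containing k, det(M) is linear in k: det(M) = (-42)·k + (-285).
Set (-42)·k + (-285) = -33  ⇒  (-42)·k = 252  ⇒  k = -6.

-6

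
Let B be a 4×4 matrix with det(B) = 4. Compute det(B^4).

The determinant is 256.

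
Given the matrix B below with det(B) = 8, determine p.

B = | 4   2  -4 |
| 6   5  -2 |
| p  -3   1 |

Expanding along the column containing p, det(B) is linear in p: det(B) = (16)·p + (56).
Set (16)·p + (56) = 8  ⇒  (16)·p = -48  ⇒  p = -3.

p = -3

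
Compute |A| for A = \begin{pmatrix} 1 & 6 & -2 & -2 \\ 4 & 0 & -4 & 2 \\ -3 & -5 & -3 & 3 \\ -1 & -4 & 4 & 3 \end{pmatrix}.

436

Expand along row 2 (it has 1 zero):
  − (4) · M_21   where M_21 = det([6 -2 -2; -5 -3 3; -4 4 3]) = -68
  − (-4) · M_23   where M_23 = det([1 6 -2; -3 -5 3; -1 -4 3]) = 19
  + (2) · M_24   where M_24 = det([1 6 -2; -3 -5 -3; -1 -4 4]) = 44
det = (-1)·(4)·(-68) + (-1)·(-4)·(19) + (+1)·(2)·(44) = 436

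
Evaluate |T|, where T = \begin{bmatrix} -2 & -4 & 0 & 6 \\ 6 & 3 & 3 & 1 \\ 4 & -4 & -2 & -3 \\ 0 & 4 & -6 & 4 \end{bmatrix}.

|T| = -2716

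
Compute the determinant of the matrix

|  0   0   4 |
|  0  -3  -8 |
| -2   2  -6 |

-24

Expand along column 1:
  + (-2) · |0 4; -3 -8| = (-2)·(0 − (-12)) = -24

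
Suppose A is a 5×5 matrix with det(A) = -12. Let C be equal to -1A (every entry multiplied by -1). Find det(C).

For a 5×5 matrix, det(-1A) = (-1)^5·det(A) = -1·det(A).
det(C) = (-1)·(-12) = 12

12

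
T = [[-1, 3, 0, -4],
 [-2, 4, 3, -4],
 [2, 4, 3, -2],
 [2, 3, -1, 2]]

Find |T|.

Expand along row 1 (it has 1 zero):
  + (-1) · M_11   where M_11 = det([4 3 -4; 4 3 -2; 3 -1 2]) = 26
  − (3) · M_12   where M_12 = det([-2 3 -4; 2 3 -2; 2 -1 2]) = 0
  − (-4) · M_14   where M_14 = det([-2 4 3; 2 4 3; 2 3 -1]) = 52
det = (+1)·(-1)·(26) + (-1)·(3)·(0) + (-1)·(-4)·(52) = 182

|T| = 182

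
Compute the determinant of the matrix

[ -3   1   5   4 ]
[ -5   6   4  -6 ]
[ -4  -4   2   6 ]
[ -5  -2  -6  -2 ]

Expand along row 1:
  + (-3) · M_11   where M_11 = det([6 4 -6; -4 2 6; -2 -6 -2]) = -56
  − (1) · M_12   where M_12 = det([-5 4 -6; -4 2 6; -5 -6 -2]) = -516
  + (5) · M_13   where M_13 = det([-5 6 -6; -4 -4 6; -5 -2 -2]) = -256
  − (4) · M_14   where M_14 = det([-5 6 4; -4 -4 2; -5 -2 -6]) = -392
det = (+1)·(-3)·(-56) + (-1)·(1)·(-516) + (+1)·(5)·(-256) + (-1)·(4)·(-392) = 972

The determinant is 972.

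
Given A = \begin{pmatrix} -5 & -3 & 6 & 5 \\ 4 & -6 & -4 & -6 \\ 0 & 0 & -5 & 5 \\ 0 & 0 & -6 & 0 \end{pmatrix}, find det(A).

|A| = 1260

A is block upper-triangular with a 2×2 block and a 2×2 block on the diagonal, so its determinant equals the product of the determinants of the diagonal blocks.
det of the 2×2 block = 42
det of the 2×2 block = 30
det = (42)·(30) = 1260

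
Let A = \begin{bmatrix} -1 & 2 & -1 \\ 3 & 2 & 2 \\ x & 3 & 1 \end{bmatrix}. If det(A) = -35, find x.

x = -4

Expanding along the column containing x, det(A) is linear in x: det(A) = (6)·x + (-11).
Set (6)·x + (-11) = -35  ⇒  (6)·x = -24  ⇒  x = -4.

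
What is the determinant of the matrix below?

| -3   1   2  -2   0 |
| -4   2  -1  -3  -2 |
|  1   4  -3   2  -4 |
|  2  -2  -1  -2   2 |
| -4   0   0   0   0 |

Expand along row 5 (it has 4 zeros):
  + (-4) · M_51   where M_51 = det([1 2 -2 0; 2 -1 -3 -2; 4 -3 2 -4; -2 -1 -2 2]) = -42
det = (+1)·(-4)·(-42) = 168

The determinant is 168.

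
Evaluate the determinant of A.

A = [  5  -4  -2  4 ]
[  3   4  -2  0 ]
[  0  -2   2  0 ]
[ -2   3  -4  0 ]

Expand along column 4 (it has 3 zeros):
  − (4) · M_14   where M_14 = det([3 4 -2; 0 -2 2; -2 3 -4]) = -2
det = (-1)·(4)·(-2) = 8

det(A) = 8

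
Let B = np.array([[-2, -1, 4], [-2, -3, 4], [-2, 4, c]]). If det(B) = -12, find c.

1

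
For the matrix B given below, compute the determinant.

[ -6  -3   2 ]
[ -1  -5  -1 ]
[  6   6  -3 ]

|B| = -51

Expand along column 1:
  + (-6) · |-5 -1; 6 -3| = (-6)·(15 − (-6)) = -126
  − (-1) · |-3 2; 6 -3| = −(-1)·(9 − 12) = -3
  + 6 · |-3 2; -5 -1| = 6·(3 − (-10)) = 78
Sum: (-126) + (-3) + (78) = -51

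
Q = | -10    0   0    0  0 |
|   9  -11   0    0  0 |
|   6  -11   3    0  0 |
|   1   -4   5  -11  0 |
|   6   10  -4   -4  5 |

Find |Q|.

|Q| = -18150

Q is lower triangular, so det(Q) is the product of the diagonal entries:
det = (-10) · (-11) · (3) · (-11) · (5) = -18150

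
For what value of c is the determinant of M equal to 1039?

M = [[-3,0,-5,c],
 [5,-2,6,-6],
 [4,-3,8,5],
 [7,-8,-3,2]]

c = 1

Expanding along the column containing c, det(M) is linear in c: det(M) = (-163)·c + (1202).
Set (-163)·c + (1202) = 1039  ⇒  (-163)·c = -163  ⇒  c = 1.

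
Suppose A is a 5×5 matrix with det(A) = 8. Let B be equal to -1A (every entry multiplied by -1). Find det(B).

For a 5×5 matrix, det(-1A) = (-1)^5·det(A) = -1·det(A).
det(B) = (-1)·(8) = -8

The determinant is -8.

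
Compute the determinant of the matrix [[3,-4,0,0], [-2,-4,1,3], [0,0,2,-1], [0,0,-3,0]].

The determinant is 60.

The matrix is block upper-triangular with a 2×2 block and a 2×2 block on the diagonal, so its determinant equals the product of the determinants of the diagonal blocks.
det of the 2×2 block = -20
det of the 2×2 block = -3
det = (-20)·(-3) = 60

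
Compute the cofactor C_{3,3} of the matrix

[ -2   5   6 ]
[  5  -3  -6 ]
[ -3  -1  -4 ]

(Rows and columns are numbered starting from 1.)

Delete row 3 and column 3; the remaining 2×2 submatrix is [-2 5; 5 -3].
Its determinant is (-2)·(-3) − 5·5 = -19.
The cofactor carries sign (−1)^(3+3) = +1, so C_{3,3} = +(-19) = -19.

-19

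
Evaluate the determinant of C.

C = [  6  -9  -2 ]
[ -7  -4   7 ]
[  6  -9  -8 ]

Expand along column 1:
  + 6 · |-4 7; -9 -8| = 6·(32 − (-63)) = 570
  − (-7) · |-9 -2; -9 -8| = −(-7)·(72 − 18) = 378
  + 6 · |-9 -2; -4 7| = 6·(-63 − 8) = -426
Sum: (570) + (378) + (-426) = 522

|C| = 522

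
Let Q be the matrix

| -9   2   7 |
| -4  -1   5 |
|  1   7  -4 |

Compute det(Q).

68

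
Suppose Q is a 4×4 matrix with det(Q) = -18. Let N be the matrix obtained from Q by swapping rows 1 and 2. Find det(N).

det(N) = 18

Swapping two rows multiplies the determinant by −1.
det(N) = (-1)·(-18) = 18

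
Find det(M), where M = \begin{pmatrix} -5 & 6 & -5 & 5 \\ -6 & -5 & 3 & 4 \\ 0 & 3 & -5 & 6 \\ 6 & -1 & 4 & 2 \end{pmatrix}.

The determinant is -2052.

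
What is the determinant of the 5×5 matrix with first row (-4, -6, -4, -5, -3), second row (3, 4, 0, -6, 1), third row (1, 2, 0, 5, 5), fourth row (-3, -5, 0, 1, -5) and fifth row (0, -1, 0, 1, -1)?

Expand along column 3 (it has 4 zeros):
  + (-4) · M_13   where M_13 = det([3 4 -6 1; 1 2 5 5; -3 -5 1 -5; 0 -1 1 -1]) = -3
det = (+1)·(-4)·(-3) = 12

The determinant is 12.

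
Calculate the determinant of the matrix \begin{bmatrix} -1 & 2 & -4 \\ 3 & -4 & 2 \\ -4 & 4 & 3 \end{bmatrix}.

Expand along row 1:
  + (-1) · |-4 2; 4 3| = (-1)·(-12 − 8) = 20
  − 2 · |3 2; -4 3| = −2·(9 − (-8)) = -34
  + (-4) · |3 -4; -4 4| = (-4)·(12 − 16) = 16
Sum: (20) + (-34) + (16) = 2

2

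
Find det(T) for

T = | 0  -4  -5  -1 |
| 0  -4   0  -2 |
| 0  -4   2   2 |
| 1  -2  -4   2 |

88

Expand along column 1 (it has 3 zeros):
  − (1) · M_41   where M_41 = det([-4 -5 -1; -4 0 -2; -4 2 2]) = -88
det = (-1)·(1)·(-88) = 88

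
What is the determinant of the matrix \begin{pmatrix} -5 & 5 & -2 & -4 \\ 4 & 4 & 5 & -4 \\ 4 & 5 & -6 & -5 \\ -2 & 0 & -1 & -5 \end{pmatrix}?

Expand along row 4 (it has 1 zero):
  − (-2) · M_41   where M_41 = det([5 -2 -4; 4 5 -4; 5 -6 -5]) = -49
  − (-1) · M_43   where M_43 = det([-5 5 -4; 4 4 -4; 4 5 -5]) = 4
  + (-5) · M_44   where M_44 = det([-5 5 -2; 4 4 5; 4 5 -6]) = 457
det = (-1)·(-2)·(-49) + (-1)·(-1)·(4) + (+1)·(-5)·(457) = -2379

The determinant is -2379.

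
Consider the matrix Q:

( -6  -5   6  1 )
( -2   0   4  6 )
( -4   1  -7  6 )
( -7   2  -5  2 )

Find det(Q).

Expand along row 2 (it has 1 zero):
  − (-2) · M_21   where M_21 = det([-5 6 1; 1 -7 6; 2 -5 2]) = -11
  − (4) · M_23   where M_23 = det([-6 -5 1; -4 1 6; -7 2 2]) = 229
  + (6) · M_24   where M_24 = det([-6 -5 6; -4 1 -7; -7 2 -5]) = -205
det = (-1)·(-2)·(-11) + (-1)·(4)·(229) + (+1)·(6)·(-205) = -2168

det(Q) = -2168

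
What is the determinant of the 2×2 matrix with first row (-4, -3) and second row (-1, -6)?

21

det = (-4)·(-6) − (-3)·(-1) = 24 − 3 = 21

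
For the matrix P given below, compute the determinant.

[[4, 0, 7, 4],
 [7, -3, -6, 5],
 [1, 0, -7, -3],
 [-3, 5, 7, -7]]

det(P) = 102

Expand along column 2 (it has 2 zeros):
  + (-3) · M_22   where M_22 = det([4 7 4; 1 -7 -3; -3 7 -7]) = 336
  + (5) · M_42   where M_42 = det([4 7 4; 7 -6 5; 1 -7 -3]) = 222
det = (+1)·(-3)·(336) + (+1)·(5)·(222) = 102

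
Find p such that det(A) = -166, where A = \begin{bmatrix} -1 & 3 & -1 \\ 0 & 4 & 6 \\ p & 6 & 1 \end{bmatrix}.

p = -9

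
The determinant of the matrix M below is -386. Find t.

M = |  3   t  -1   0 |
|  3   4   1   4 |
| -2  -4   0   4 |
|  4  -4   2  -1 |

t = 3

Expanding along the column containing t, det(M) is linear in t: det(M) = (26)·t + (-464).
Set (26)·t + (-464) = -386  ⇒  (26)·t = 78  ⇒  t = 3.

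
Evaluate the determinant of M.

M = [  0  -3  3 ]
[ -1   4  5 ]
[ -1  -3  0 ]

det(M) = 36

Expand along column 1:
  − (-1) · |-3 3; -3 0| = −(-1)·(0 − (-9)) = 9
  + (-1) · |-3 3; 4 5| = (-1)·(-15 − 12) = 27
Sum: (9) + (27) = 36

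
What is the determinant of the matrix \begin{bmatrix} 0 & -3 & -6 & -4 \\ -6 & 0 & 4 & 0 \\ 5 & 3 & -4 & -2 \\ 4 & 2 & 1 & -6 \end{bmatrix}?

The determinant is -1004.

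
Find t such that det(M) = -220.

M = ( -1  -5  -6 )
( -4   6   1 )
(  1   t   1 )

Expanding along the row containing t, det(M) is linear in t: det(M) = (25)·t + (5).
Set (25)·t + (5) = -220  ⇒  (25)·t = -225  ⇒  t = -9.

t = -9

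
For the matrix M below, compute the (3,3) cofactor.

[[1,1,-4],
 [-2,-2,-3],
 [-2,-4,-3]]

Delete row 3 and column 3; the remaining 2×2 submatrix is [1 1; -2 -2].
Its determinant is 1·(-2) − 1·(-2) = 0.
The cofactor carries sign (−1)^(3+3) = +1, so C_{3,3} = +(0) = 0.

0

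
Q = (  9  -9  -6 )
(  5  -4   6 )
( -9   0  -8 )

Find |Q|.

630

Expand along row 3:
  + (-9) · |-9 -6; -4 6| = (-9)·(-54 − 24) = 702
  + (-8) · |9 -9; 5 -4| = (-8)·(-36 − (-45)) = -72
Sum: (702) + (-72) = 630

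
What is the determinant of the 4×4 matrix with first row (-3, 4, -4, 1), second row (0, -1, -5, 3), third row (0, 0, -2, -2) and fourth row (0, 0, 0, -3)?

18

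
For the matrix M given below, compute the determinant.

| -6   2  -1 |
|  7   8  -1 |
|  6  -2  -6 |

|M| = 434

Expand along column 1:
  + (-6) · |8 -1; -2 -6| = (-6)·(-48 − 2) = 300
  − 7 · |2 -1; -2 -6| = −7·(-12 − 2) = 98
  + 6 · |2 -1; 8 -1| = 6·(-2 − (-8)) = 36
Sum: (300) + (98) + (36) = 434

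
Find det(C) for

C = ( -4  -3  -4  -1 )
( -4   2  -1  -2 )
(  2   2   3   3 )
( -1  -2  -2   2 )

Expand along row 1:
  + (-4) · M_11   where M_11 = det([2 -1 -2; 2 3 3; -2 -2 2]) = 30
  − (-3) · M_12   where M_12 = det([-4 -1 -2; 2 3 3; -1 -2 2]) = -39
  + (-4) · M_13   where M_13 = det([-4 2 -2; 2 2 3; -1 -2 2]) = -50
  − (-1) · M_14   where M_14 = det([-4 2 -1; 2 2 3; -1 -2 -2]) = -4
det = (+1)·(-4)·(30) + (-1)·(-3)·(-39) + (+1)·(-4)·(-50) + (-1)·(-1)·(-4) = -41

|C| = -41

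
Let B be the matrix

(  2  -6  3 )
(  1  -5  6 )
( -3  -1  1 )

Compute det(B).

|B| = 68

Expand along column 1:
  + 2 · |-5 6; -1 1| = 2·(-5 − (-6)) = 2
  − 1 · |-6 3; -1 1| = −1·(-6 − (-3)) = 3
  + (-3) · |-6 3; -5 6| = (-3)·(-36 − (-15)) = 63
Sum: (2) + (3) + (63) = 68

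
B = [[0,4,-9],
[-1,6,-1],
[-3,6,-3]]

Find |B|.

|B| = -108

Expand along row 1:
  − 4 · |-1 -1; -3 -3| = −4·(3 − 3) = 0
  + (-9) · |-1 6; -3 6| = (-9)·(-6 − (-18)) = -108
Sum: (0) + (-108) = -108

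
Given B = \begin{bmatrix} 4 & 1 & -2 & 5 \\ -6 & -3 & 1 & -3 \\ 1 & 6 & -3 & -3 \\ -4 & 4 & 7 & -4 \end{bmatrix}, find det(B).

Expand along row 1:
  + (4) · M_11   where M_11 = det([-3 1 -3; 6 -3 -3; 4 7 -4]) = -249
  − (1) · M_12   where M_12 = det([-6 1 -3; 1 -3 -3; -4 7 -4]) = -167
  + (-2) · M_13   where M_13 = det([-6 -3 -3; 1 6 -3; -4 4 -4]) = -60
  − (5) · M_14   where M_14 = det([-6 -3 1; 1 6 -3; -4 4 7]) = -311
det = (+1)·(4)·(-249) + (-1)·(1)·(-167) + (+1)·(-2)·(-60) + (-1)·(5)·(-311) = 846

846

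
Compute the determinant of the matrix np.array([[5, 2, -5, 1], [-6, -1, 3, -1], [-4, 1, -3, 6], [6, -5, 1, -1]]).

410

Expand along row 1:
  + (5) · M_11   where M_11 = det([-1 3 -1; 1 -3 6; -5 1 -1]) = -70
  − (2) · M_12   where M_12 = det([-6 3 -1; -4 -3 6; 6 1 -1]) = 100
  + (-5) · M_13   where M_13 = det([-6 -1 -1; -4 1 6; 6 -5 -1]) = -220
  − (1) · M_14   where M_14 = det([-6 -1 3; -4 1 -3; 6 -5 1]) = 140
det = (+1)·(5)·(-70) + (-1)·(2)·(100) + (+1)·(-5)·(-220) + (-1)·(1)·(140) = 410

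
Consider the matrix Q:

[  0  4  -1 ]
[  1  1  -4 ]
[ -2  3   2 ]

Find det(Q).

det(Q) = 19

Expand along row 1:
  − 4 · |1 -4; -2 2| = −4·(2 − 8) = 24
  + (-1) · |1 1; -2 3| = (-1)·(3 − (-2)) = -5
Sum: (24) + (-5) = 19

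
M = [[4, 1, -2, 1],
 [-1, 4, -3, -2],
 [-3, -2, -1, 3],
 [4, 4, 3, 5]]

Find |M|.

Expand along row 1:
  + (4) · M_11   where M_11 = det([4 -3 -2; -2 -1 3; 4 3 5]) = -118
  − (1) · M_12   where M_12 = det([-1 -3 -2; -3 -1 3; 4 3 5]) = -57
  + (-2) · M_13   where M_13 = det([-1 4 -2; -3 -2 3; 4 4 5]) = 138
  − (1) · M_14   where M_14 = det([-1 4 -3; -3 -2 -1; 4 4 3]) = 34
det = (+1)·(4)·(-118) + (-1)·(1)·(-57) + (+1)·(-2)·(138) + (-1)·(1)·(34) = -725

-725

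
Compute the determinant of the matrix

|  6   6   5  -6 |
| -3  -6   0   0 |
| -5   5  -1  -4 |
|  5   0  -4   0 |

The determinant is 2148.

Expand along row 2 (it has 2 zeros):
  − (-3) · M_21   where M_21 = det([6 5 -6; 5 -1 -4; 0 -4 0]) = 24
  + (-6) · M_22   where M_22 = det([6 5 -6; -5 -1 -4; 5 -4 0]) = -346
det = (-1)·(-3)·(24) + (+1)·(-6)·(-346) = 2148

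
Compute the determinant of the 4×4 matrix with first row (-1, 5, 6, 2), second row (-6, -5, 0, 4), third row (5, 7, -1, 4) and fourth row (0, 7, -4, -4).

Expand along row 2 (it has 1 zero):
  − (-6) · M_21   where M_21 = det([5 6 2; 7 -1 4; 7 -4 -4]) = 394
  + (-5) · M_22   where M_22 = det([-1 6 2; 5 -1 4; 0 -4 -4]) = 60
  + (4) · M_24   where M_24 = det([-1 5 6; 5 7 -1; 0 7 -4]) = 331
det = (-1)·(-6)·(394) + (+1)·(-5)·(60) + (+1)·(4)·(331) = 3388

The determinant is 3388.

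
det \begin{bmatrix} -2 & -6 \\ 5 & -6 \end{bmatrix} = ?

42

det = (-2)·(-6) − (-6)·5 = 12 − (-30) = 42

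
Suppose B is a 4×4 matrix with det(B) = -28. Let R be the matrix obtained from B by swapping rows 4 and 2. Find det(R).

28

Swapping two rows multiplies the determinant by −1.
det(R) = (-1)·(-28) = 28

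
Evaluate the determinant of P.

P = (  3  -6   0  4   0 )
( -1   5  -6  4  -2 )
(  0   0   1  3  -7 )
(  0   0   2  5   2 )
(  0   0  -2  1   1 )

|P| = -891

P is block upper-triangular with a 2×2 block and a 3×3 block on the diagonal, so its determinant equals the product of the determinants of the diagonal blocks.
det of the 2×2 block = 9
det of the 3×3 block = -99
det = (9)·(-99) = -891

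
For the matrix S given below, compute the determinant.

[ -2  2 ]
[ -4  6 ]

det(S) = (-2)·6 − 2·(-4) = -12 − (-8) = -4

-4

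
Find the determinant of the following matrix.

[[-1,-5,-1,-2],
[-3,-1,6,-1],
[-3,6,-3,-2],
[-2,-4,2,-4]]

Expand along row 1:
  + (-1) · M_11   where M_11 = det([-1 6 -1; 6 -3 -2; -4 2 -4]) = 176
  − (-5) · M_12   where M_12 = det([-3 6 -1; -3 -3 -2; -2 2 -4]) = -84
  + (-1) · M_13   where M_13 = det([-3 -1 -1; -3 6 -2; -2 -4 -4]) = 80
  − (-2) · M_14   where M_14 = det([-3 -1 6; -3 6 -3; -2 -4 2]) = 132
det = (+1)·(-1)·(176) + (-1)·(-5)·(-84) + (+1)·(-1)·(80) + (-1)·(-2)·(132) = -412

The determinant is -412.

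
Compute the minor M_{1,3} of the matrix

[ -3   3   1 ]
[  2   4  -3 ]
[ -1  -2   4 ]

Delete row 1 and column 3; the remaining 2×2 submatrix is [2 4; -1 -2].
Its determinant is 2·(-2) − 4·(-1) = 0.

0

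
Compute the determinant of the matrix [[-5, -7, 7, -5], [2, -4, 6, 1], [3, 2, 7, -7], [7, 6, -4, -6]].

-3243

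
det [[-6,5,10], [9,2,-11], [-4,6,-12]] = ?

Expand along row 1:
  + (-6) · |2 -11; 6 -12| = (-6)·(-24 − (-66)) = -252
  − 5 · |9 -11; -4 -12| = −5·(-108 − 44) = 760
  + 10 · |9 2; -4 6| = 10·(54 − (-8)) = 620
Sum: (-252) + (760) + (620) = 1128

1128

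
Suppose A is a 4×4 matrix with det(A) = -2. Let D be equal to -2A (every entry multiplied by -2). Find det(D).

The determinant is -32.

For a 4×4 matrix, det(-2A) = (-2)^4·det(A) = 16·det(A).
det(D) = (16)·(-2) = -32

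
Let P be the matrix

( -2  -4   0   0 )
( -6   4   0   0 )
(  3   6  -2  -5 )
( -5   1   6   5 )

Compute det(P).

|P| = -640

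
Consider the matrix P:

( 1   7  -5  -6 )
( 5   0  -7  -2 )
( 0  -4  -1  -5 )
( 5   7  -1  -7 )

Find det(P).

The determinant is -2691.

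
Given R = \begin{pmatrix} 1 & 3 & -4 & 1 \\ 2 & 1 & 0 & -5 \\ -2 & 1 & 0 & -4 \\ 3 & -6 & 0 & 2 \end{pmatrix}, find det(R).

388

Expand along column 3 (it has 3 zeros):
  + (-4) · M_13   where M_13 = det([2 1 -5; -2 1 -4; 3 -6 2]) = -97
det = (+1)·(-4)·(-97) = 388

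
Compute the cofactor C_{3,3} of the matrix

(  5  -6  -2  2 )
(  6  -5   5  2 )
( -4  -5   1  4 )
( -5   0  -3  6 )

The cofactor is 76.

Delete row 3 and column 3; the remaining 3×3 submatrix is [5 -6 2; 6 -5 2; -5 0 6].
Its determinant is 76.
The cofactor carries sign (−1)^(3+3) = +1, so C_{3,3} = +(76) = 76.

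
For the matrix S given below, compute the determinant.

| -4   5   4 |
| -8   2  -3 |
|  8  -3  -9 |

-340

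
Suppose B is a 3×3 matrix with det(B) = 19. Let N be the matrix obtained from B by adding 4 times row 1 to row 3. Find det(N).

19

Adding a multiple of one row to another leaves the determinant unchanged.
det(N) = (1)·(19) = 19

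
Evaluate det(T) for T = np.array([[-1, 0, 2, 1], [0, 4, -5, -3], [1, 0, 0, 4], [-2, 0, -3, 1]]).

-132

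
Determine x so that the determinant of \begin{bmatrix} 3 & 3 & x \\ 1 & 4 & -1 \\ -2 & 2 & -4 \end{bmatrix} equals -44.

-2

Expanding along the row containing x, det(A) is linear in x: det(A) = (10)·x + (-24).
Set (10)·x + (-24) = -44  ⇒  (10)·x = -20  ⇒  x = -2.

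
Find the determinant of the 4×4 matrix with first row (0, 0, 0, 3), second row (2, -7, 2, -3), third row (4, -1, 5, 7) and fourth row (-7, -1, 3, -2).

Expand along row 1 (it has 3 zeros):
  − (3) · M_14   where M_14 = det([2 -7 2; 4 -1 5; -7 -1 3]) = 311
det = (-1)·(3)·(311) = -933

The determinant is -933.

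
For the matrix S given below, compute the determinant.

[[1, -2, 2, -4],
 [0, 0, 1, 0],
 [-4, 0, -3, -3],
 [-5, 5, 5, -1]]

Expand along row 2 (it has 3 zeros):
  − (1) · M_23   where M_23 = det([1 -2 -4; -4 0 -3; -5 5 -1]) = 73
det = (-1)·(1)·(73) = -73

|S| = -73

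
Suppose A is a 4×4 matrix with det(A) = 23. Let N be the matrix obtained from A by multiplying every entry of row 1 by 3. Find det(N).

69

Scaling one row by 3 multiplies the determinant by 3.
det(N) = (3)·(23) = 69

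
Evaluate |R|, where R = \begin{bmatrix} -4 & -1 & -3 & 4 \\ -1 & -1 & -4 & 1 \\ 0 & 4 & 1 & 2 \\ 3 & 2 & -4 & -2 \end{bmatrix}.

Expand along row 3 (it has 1 zero):
  − (4) · M_32   where M_32 = det([-4 -3 4; -1 -4 1; 3 -4 -2]) = 13
  + (1) · M_33   where M_33 = det([-4 -1 4; -1 -1 1; 3 2 -2]) = 3
  − (2) · M_34   where M_34 = det([-4 -1 -3; -1 -1 -4; 3 2 -4]) = -35
det = (-1)·(4)·(13) + (+1)·(1)·(3) + (-1)·(2)·(-35) = 21

The determinant is 21.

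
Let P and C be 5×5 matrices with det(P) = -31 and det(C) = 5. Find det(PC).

|PC| = -155

det(PC) = det(P)·det(C) = (-31)·(5) = -155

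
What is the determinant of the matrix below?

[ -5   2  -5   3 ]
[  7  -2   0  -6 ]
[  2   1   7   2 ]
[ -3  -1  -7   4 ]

The determinant is -446.

Expand along row 2 (it has 1 zero):
  − (7) · M_21   where M_21 = det([2 -5 3; 1 7 2; -1 -7 4]) = 114
  + (-2) · M_22   where M_22 = det([-5 -5 3; 2 7 2; -3 -7 4]) = -119
  + (-6) · M_24   where M_24 = det([-5 2 -5; 2 1 7; -3 -1 -7]) = -19
det = (-1)·(7)·(114) + (+1)·(-2)·(-119) + (+1)·(-6)·(-19) = -446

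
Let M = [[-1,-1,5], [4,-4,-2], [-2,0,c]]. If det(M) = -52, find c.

-1

Expanding along the row containing c, det(M) is linear in c: det(M) = (8)·c + (-44).
Set (8)·c + (-44) = -52  ⇒  (8)·c = -8  ⇒  c = -1.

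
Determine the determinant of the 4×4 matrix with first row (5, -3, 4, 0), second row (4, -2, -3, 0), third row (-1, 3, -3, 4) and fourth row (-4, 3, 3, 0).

-124

Expand along column 4 (it has 3 zeros):
  − (4) · M_34   where M_34 = det([5 -3 4; 4 -2 -3; -4 3 3]) = 31
det = (-1)·(4)·(31) = -124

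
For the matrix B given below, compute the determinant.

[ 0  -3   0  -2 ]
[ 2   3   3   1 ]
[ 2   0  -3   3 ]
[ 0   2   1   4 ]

Expand along row 1 (it has 2 zeros):
  − (-3) · M_12   where M_12 = det([2 3 1; 2 -3 3; 0 1 4]) = -52
  − (-2) · M_14   where M_14 = det([2 3 3; 2 0 -3; 0 2 1]) = 18
det = (-1)·(-3)·(-52) + (-1)·(-2)·(18) = -120

-120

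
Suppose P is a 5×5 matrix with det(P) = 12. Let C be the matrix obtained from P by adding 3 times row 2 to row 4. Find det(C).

|C| = 12

Adding a multiple of one row to another leaves the determinant unchanged.
det(C) = (1)·(12) = 12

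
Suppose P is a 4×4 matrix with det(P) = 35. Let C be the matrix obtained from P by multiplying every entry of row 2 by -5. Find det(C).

-175

Scaling one row by -5 multiplies the determinant by -5.
det(C) = (-5)·(35) = -175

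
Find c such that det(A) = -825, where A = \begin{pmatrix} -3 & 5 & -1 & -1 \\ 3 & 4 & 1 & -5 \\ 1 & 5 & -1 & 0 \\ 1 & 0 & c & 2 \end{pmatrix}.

c = -8

Expanding along the row containing c, det(A) is linear in c: det(A) = (111)·c + (63).
Set (111)·c + (63) = -825  ⇒  (111)·c = -888  ⇒  c = -8.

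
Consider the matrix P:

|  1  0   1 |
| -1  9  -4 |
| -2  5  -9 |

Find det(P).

The determinant is -48.

Expand along column 2:
  + 9 · |1 1; -2 -9| = 9·(-9 − (-2)) = -63
  − 5 · |1 1; -1 -4| = −5·(-4 − (-1)) = 15
Sum: (-63) + (15) = -48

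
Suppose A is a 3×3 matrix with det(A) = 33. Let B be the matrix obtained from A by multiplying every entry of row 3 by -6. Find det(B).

Scaling one row by -6 multiplies the determinant by -6.
det(B) = (-6)·(33) = -198

-198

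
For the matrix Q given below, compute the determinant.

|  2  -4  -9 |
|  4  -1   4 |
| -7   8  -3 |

Expand along row 1:
  + 2 · |-1 4; 8 -3| = 2·(3 − 32) = -58
  − (-4) · |4 4; -7 -3| = −(-4)·(-12 − (-28)) = 64
  + (-9) · |4 -1; -7 8| = (-9)·(32 − 7) = -225
Sum: (-58) + (64) + (-225) = -219

The determinant is -219.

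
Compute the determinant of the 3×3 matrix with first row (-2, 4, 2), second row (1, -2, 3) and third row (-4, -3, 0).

-88

Expand along row 3:
  + (-4) · |4 2; -2 3| = (-4)·(12 − (-4)) = -64
  − (-3) · |-2 2; 1 3| = −(-3)·(-6 − 2) = -24
Sum: (-64) + (-24) = -88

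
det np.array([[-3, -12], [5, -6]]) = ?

det = (-3)·(-6) − (-12)·5 = 18 − (-60) = 78

78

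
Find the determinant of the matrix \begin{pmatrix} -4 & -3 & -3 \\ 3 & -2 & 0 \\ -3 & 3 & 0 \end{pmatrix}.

Expand along column 3:
  + (-3) · |3 -2; -3 3| = (-3)·(9 − 6) = -9

The determinant is -9.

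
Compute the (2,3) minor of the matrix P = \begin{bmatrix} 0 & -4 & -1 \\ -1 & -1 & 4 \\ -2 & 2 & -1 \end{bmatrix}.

-8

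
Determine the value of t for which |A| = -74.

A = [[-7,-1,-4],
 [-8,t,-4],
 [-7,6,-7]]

-6

Expanding along the column containing t, det(A) is linear in t: det(A) = (21)·t + (52).
Set (21)·t + (52) = -74  ⇒  (21)·t = -126  ⇒  t = -6.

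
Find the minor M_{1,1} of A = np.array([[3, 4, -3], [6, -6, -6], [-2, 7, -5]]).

Delete row 1 and column 1; the remaining 2×2 submatrix is [-6 -6; 7 -5].
Its determinant is (-6)·(-5) − (-6)·7 = 72.

72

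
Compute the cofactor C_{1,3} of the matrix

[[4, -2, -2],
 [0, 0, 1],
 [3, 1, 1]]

Delete row 1 and column 3; the remaining 2×2 submatrix is [0 0; 3 1].
Its determinant is 0·1 − 0·3 = 0.
The cofactor carries sign (−1)^(1+3) = +1, so C_{1,3} = +(0) = 0.

The cofactor is 0.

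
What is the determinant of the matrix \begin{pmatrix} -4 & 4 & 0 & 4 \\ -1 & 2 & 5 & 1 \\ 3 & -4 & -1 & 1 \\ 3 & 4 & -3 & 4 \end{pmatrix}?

The determinant is -720.

Expand along row 1 (it has 1 zero):
  + (-4) · M_11   where M_11 = det([2 5 1; -4 -1 1; 4 -3 4]) = 114
  − (4) · M_12   where M_12 = det([-1 5 1; 3 -1 1; 3 -3 4]) = -50
  − (4) · M_14   where M_14 = det([-1 2 5; 3 -4 -1; 3 4 -3]) = 116
det = (+1)·(-4)·(114) + (-1)·(4)·(-50) + (-1)·(4)·(116) = -720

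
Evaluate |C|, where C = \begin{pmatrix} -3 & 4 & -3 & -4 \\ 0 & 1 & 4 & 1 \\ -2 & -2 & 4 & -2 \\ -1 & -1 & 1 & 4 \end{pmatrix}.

det(C) = -386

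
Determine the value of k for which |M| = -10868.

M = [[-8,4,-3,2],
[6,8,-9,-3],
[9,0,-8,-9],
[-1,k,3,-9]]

Expanding along the column containing k, det(M) is linear in k: det(M) = (-471)·k + (-7100).
Set (-471)·k + (-7100) = -10868  ⇒  (-471)·k = -3768  ⇒  k = 8.

8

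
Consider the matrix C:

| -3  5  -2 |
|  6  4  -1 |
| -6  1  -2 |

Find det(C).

51

Expand along column 1:
  + (-3) · |4 -1; 1 -2| = (-3)·(-8 − (-1)) = 21
  − 6 · |5 -2; 1 -2| = −6·(-10 − (-2)) = 48
  + (-6) · |5 -2; 4 -1| = (-6)·(-5 − (-8)) = -18
Sum: (21) + (48) + (-18) = 51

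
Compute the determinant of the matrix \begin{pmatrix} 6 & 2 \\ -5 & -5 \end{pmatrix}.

det = 6·(-5) − 2·(-5) = -30 − (-10) = -20

-20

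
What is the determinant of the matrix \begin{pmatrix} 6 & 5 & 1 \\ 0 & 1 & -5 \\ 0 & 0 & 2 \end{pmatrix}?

12

The matrix is upper triangular, so the determinant is the product of the diagonal entries:
det = (6) · (1) · (2) = 12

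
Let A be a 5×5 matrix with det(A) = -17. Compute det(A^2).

289

det(A^2) = (det A)^2 = (-17)^2 = 289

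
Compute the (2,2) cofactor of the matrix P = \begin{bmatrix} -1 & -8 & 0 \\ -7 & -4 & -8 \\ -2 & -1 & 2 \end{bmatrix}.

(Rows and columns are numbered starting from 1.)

Delete row 2 and column 2; the remaining 2×2 submatrix is [-1 0; -2 2].
Its determinant is (-1)·2 − 0·(-2) = -2.
The cofactor carries sign (−1)^(2+2) = +1, so C_{2,2} = +(-2) = -2.

The cofactor is -2.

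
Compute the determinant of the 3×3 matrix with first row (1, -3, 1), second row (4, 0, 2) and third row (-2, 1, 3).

50

Expand along row 2:
  − 4 · |-3 1; 1 3| = −4·(-9 − 1) = 40
  − 2 · |1 -3; -2 1| = −2·(1 − 6) = 10
Sum: (40) + (10) = 50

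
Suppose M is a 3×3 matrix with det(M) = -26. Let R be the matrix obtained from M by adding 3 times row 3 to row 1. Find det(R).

Adding a multiple of one row to another leaves the determinant unchanged.
det(R) = (1)·(-26) = -26

|R| = -26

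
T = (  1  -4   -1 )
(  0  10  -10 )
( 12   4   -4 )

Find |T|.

600

Expand along column 1:
  + 1 · |10 -10; 4 -4| = 1·(-40 − (-40)) = 0
  + 12 · |-4 -1; 10 -10| = 12·(40 − (-10)) = 600
Sum: (0) + (600) = 600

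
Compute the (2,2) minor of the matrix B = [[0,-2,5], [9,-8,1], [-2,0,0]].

Delete row 2 and column 2; the remaining 2×2 submatrix is [0 5; -2 0].
Its determinant is 0·0 − 5·(-2) = 10.

10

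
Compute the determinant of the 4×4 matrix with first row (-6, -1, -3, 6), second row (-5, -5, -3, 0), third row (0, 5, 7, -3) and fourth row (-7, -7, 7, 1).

The determinant is 2680.

Expand along row 2 (it has 1 zero):
  − (-5) · M_21   where M_21 = det([-1 -3 6; 5 7 -3; -7 7 1]) = 428
  + (-5) · M_22   where M_22 = det([-6 -3 6; 0 7 -3; -7 7 1]) = 63
  − (-3) · M_23   where M_23 = det([-6 -1 6; 0 5 -3; -7 -7 1]) = 285
det = (-1)·(-5)·(428) + (+1)·(-5)·(63) + (-1)·(-3)·(285) = 2680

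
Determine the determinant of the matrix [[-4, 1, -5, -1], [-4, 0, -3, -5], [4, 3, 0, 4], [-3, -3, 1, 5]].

106

Expand along row 2 (it has 1 zero):
  − (-4) · M_21   where M_21 = det([1 -5 -1; 3 0 4; -3 1 5]) = 128
  − (-3) · M_23   where M_23 = det([-4 1 -1; 4 3 4; -3 -3 5]) = -137
  + (-5) · M_24   where M_24 = det([-4 1 -5; 4 3 0; -3 -3 1]) = -1
det = (-1)·(-4)·(128) + (-1)·(-3)·(-137) + (+1)·(-5)·(-1) = 106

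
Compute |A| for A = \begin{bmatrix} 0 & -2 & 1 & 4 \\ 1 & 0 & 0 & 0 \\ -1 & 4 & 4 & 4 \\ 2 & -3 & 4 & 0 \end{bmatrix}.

The determinant is -132.

Expand along row 2 (it has 3 zeros):
  − (1) · M_21   where M_21 = det([-2 1 4; 4 4 4; -3 4 0]) = 132
det = (-1)·(1)·(132) = -132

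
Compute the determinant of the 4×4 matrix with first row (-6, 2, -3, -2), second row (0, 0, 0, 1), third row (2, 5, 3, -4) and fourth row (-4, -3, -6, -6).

Expand along row 2 (it has 3 zeros):
  + (1) · M_24   where M_24 = det([-6 2 -3; 2 5 3; -4 -3 -6]) = 84
det = (+1)·(1)·(84) = 84

84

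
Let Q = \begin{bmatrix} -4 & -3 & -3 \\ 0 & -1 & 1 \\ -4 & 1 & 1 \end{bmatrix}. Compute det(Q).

Expand along row 2:
  + (-1) · |-4 -3; -4 1| = (-1)·(-4 − 12) = 16
  − 1 · |-4 -3; -4 1| = −1·(-4 − 12) = 16
Sum: (16) + (16) = 32

det(Q) = 32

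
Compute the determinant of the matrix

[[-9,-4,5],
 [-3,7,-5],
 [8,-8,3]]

Expand along column 1:
  + (-9) · |7 -5; -8 3| = (-9)·(21 − 40) = 171
  − (-3) · |-4 5; -8 3| = −(-3)·(-12 − (-40)) = 84
  + 8 · |-4 5; 7 -5| = 8·(20 − 35) = -120
Sum: (171) + (84) + (-120) = 135

135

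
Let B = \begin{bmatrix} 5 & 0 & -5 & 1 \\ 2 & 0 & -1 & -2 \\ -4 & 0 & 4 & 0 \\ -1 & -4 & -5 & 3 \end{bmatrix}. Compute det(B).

Expand along column 2 (it has 3 zeros):
  + (-4) · M_42   where M_42 = det([5 -5 1; 2 -1 -2; -4 4 0]) = 4
det = (+1)·(-4)·(4) = -16

det(B) = -16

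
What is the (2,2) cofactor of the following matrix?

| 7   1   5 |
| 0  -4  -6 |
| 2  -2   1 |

-3

Delete row 2 and column 2; the remaining 2×2 submatrix is [7 5; 2 1].
Its determinant is 7·1 − 5·2 = -3.
The cofactor carries sign (−1)^(2+2) = +1, so C_{2,2} = +(-3) = -3.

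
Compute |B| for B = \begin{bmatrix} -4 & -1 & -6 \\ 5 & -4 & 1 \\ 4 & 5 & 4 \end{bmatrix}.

det(B) = -146

Expand along column 1:
  + (-4) · |-4 1; 5 4| = (-4)·(-16 − 5) = 84
  − 5 · |-1 -6; 5 4| = −5·(-4 − (-30)) = -130
  + 4 · |-1 -6; -4 1| = 4·(-1 − 24) = -100
Sum: (84) + (-130) + (-100) = -146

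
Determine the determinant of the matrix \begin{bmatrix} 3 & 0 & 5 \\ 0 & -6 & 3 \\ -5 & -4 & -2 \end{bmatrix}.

Expand along column 1:
  + 3 · |-6 3; -4 -2| = 3·(12 − (-12)) = 72
  + (-5) · |0 5; -6 3| = (-5)·(0 − (-30)) = -150
Sum: (72) + (-150) = -78

-78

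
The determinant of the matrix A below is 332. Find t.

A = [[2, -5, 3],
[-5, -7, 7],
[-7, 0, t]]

-6

Expanding along the row containing t, det(A) is linear in t: det(A) = (-39)·t + (98).
Set (-39)·t + (98) = 332  ⇒  (-39)·t = 234  ⇒  t = -6.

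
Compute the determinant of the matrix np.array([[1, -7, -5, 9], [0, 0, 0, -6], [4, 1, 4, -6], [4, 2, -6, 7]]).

Expand along row 2 (it has 3 zeros):
  + (-6) · M_24   where M_24 = det([1 -7 -5; 4 1 4; 4 2 -6]) = -314
det = (+1)·(-6)·(-314) = 1884

1884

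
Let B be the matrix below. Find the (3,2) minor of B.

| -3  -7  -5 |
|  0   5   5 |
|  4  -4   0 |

Delete row 3 and column 2; the remaining 2×2 submatrix is [-3 -5; 0 5].
Its determinant is (-3)·5 − (-5)·0 = -15.

-15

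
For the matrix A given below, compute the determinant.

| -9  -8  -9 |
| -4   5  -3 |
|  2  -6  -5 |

det(A) = 469

Expand along column 1:
  + (-9) · |5 -3; -6 -5| = (-9)·(-25 − 18) = 387
  − (-4) · |-8 -9; -6 -5| = −(-4)·(40 − 54) = -56
  + 2 · |-8 -9; 5 -3| = 2·(24 − (-45)) = 138
Sum: (387) + (-56) + (138) = 469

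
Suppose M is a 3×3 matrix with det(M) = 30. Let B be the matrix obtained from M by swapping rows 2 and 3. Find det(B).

Swapping two rows multiplies the determinant by −1.
det(B) = (-1)·(30) = -30

det(B) = -30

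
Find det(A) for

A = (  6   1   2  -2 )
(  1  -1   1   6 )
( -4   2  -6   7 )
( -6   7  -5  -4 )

Expand along row 1:
  + (6) · M_11   where M_11 = det([-1 1 6; 2 -6 7; 7 -5 -4]) = 190
  − (1) · M_12   where M_12 = det([1 1 6; -4 -6 7; -6 -5 -4]) = -95
  + (2) · M_13   where M_13 = det([1 -1 6; -4 2 7; -6 7 -4]) = -95
  − (-2) · M_14   where M_14 = det([1 -1 1; -4 2 -6; -6 7 -5]) = 0
det = (+1)·(6)·(190) + (-1)·(1)·(-95) + (+1)·(2)·(-95) + (-1)·(-2)·(0) = 1045

|A| = 1045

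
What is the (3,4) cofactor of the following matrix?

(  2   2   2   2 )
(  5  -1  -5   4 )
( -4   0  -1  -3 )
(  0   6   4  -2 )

-72

Delete row 3 and column 4; the remaining 3×3 submatrix is [2 2 2; 5 -1 -5; 0 6 4].
Its determinant is 72.
The cofactor carries sign (−1)^(3+4) = −1, so C_{3,4} = −(72) = -72.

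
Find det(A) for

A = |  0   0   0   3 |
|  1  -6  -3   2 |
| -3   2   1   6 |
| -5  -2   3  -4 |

Expand along row 1 (it has 3 zeros):
  − (3) · M_14   where M_14 = det([1 -6 -3; -3 2 1; -5 -2 3]) = -64
det = (-1)·(3)·(-64) = 192

192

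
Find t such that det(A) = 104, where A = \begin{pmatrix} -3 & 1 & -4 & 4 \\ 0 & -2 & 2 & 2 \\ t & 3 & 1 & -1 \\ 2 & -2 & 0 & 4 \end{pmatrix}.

Expanding along the column containing t, det(A) is linear in t: det(A) = (8)·t + (176).
Set (8)·t + (176) = 104  ⇒  (8)·t = -72  ⇒  t = -9.

t = -9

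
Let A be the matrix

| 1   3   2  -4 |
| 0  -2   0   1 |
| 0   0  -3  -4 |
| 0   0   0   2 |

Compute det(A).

12

A is upper triangular, so det(A) is the product of the diagonal entries:
det = (1) · (-2) · (-3) · (2) = 12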